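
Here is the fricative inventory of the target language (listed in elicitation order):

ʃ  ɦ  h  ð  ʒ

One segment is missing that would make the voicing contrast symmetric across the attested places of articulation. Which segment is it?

/θ/

Voiceless: /ʃ/ (postalveolar), /h/ (glottal).
Voiced: /ð/ (dental), /ʒ/ (postalveolar), /ɦ/ (glottal).
The dental row has no voiceless member, so the gap is the voiceless dental fricative /θ/.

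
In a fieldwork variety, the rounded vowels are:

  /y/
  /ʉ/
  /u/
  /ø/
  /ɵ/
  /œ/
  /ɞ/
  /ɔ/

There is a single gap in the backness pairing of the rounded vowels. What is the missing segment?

/o/

high: front /y/, central /ʉ/, back /u/.
high-mid: front /ø/, central /ɵ/, back —.
low-mid: front /œ/, central /ɞ/, back /ɔ/.
The high-mid row has no back member, so the gap is the high-mid back rounded vowel /o/.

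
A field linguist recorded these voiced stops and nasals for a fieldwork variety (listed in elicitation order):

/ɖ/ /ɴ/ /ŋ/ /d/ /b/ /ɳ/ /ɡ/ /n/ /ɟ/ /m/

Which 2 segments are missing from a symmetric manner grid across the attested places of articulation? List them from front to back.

bilabial: oral stop /b/, nasal /m/.
alveolar: oral stop /d/, nasal /n/.
retroflex: oral stop /ɖ/, nasal /ɳ/.
palatal: oral stop /ɟ/, nasal —.
velar: oral stop /ɡ/, nasal /ŋ/.
uvular: oral stop —, nasal /ɴ/.
Gaps, from front to back: palatal lacks nasal (/ɲ/); uvular lacks oral stop (/ɢ/).

/ɲ/, /ɢ/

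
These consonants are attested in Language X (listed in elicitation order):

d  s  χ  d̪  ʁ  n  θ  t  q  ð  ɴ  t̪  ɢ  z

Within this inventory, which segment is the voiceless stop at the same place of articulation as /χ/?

/χ/ is a voiceless uvular fricative.
The voiceless stop at the same place is a voiceless uvular stop — in this inventory, /q/.

/q/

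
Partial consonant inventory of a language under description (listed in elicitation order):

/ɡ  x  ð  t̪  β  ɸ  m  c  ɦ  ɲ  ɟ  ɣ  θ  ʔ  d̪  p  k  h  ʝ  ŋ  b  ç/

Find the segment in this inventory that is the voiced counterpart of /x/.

/ɣ/

/x/ is a voiceless velar fricative.
The voiced counterpart is a voiced velar fricative — in this inventory, /ɣ/.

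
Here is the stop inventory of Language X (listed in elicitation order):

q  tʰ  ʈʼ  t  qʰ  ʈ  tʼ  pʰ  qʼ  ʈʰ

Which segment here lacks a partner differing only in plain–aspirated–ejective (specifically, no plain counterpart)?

/pʰ/

Alveolar: /t/ ~ /tʰ/ ~ /tʼ/
Retroflex: /ʈ/ ~ /ʈʰ/ ~ /ʈʼ/
Uvular: /q/ ~ /qʰ/ ~ /qʼ/
Bilabial: only /pʰ/ (aspirated); no plain partner.
So /pʰ/ is the unpaired segment.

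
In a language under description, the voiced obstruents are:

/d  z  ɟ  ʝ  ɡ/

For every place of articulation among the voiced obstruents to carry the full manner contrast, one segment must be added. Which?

/ɣ/

alveolar: stop /d/, fricative /z/.
palatal: stop /ɟ/, fricative /ʝ/.
velar: stop /ɡ/, fricative —.
The velar row has no fricative member, so the gap is the velar fricative /ɣ/.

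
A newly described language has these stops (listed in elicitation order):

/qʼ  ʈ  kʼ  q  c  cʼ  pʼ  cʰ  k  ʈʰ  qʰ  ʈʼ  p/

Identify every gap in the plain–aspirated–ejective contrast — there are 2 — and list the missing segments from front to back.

bilabial: plain /p/, aspirated —, ejective /pʼ/.
retroflex: plain /ʈ/, aspirated /ʈʰ/, ejective /ʈʼ/.
palatal: plain /c/, aspirated /cʰ/, ejective /cʼ/.
velar: plain /k/, aspirated —, ejective /kʼ/.
uvular: plain /q/, aspirated /qʰ/, ejective /qʼ/.
Gaps, from front to back: bilabial lacks aspirated (/pʰ/); velar lacks aspirated (/kʰ/).

/pʰ/, /kʰ/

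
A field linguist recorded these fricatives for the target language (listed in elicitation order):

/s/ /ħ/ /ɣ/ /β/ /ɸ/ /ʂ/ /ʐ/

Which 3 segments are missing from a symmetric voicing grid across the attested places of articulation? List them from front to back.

Voiceless: /ɸ/ (bilabial), /s/ (alveolar), /ʂ/ (retroflex), /ħ/ (pharyngeal).
Voiced: /β/ (bilabial), /ʐ/ (retroflex), /ɣ/ (velar).
Gaps, from front to back: alveolar lacks voiced (/z/); velar lacks voiceless (/x/); pharyngeal lacks voiced (/ʕ/).

/z/, /x/, /ʕ/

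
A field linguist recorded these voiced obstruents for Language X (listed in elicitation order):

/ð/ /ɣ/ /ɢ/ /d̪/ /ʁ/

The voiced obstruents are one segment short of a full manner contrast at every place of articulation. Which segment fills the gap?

/ɡ/

Stop: /d̪/ (dental), /ɢ/ (uvular).
Fricative: /ð/ (dental), /ɣ/ (velar), /ʁ/ (uvular).
The velar row has no stop member, so the gap is the velar stop /ɡ/.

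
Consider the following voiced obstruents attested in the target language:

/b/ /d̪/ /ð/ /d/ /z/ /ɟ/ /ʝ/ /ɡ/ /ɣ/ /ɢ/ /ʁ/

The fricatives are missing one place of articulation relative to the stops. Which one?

bilabial

Stop: /b/ (bilabial), /d̪/ (dental), /d/ (alveolar), /ɟ/ (palatal), /ɡ/ (velar), /ɢ/ (uvular).
Fricative: /ð/ (dental), /z/ (alveolar), /ʝ/ (palatal), /ɣ/ (velar), /ʁ/ (uvular).
Every place of articulation has a fricative member except bilabial, where /β/ would be expected.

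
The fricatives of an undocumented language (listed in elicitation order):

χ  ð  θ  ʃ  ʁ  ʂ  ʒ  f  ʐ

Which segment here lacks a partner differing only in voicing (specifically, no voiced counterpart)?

/f/

Dental: /θ/ ~ /ð/
Postalveolar: /ʃ/ ~ /ʒ/
Retroflex: /ʂ/ ~ /ʐ/
Uvular: /χ/ ~ /ʁ/
Labiodental: only /f/ (voiceless); no voiced partner.
So /f/ is the unpaired segment.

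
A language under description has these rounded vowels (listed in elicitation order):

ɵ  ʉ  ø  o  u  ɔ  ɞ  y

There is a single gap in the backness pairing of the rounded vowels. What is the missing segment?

/œ/

height            front     central   back    
high              y         ʉ         u       
high-mid          ø         ɵ         o       
low-mid           —         ɞ         ɔ       
The low-mid row has no front member, so the gap is the low-mid front rounded vowel /œ/.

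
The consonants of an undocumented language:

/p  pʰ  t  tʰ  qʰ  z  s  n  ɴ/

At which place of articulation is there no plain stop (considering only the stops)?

uvular

bilabial: plain /p/, aspirated /pʰ/.
alveolar: plain /t/, aspirated /tʰ/.
uvular: plain —, aspirated /qʰ/.
Every place of articulation has a plain member except uvular, where /q/ would be expected.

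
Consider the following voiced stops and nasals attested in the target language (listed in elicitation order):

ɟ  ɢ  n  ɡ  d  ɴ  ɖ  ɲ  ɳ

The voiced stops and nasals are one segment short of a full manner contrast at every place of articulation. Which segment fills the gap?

/ŋ/

alveolar: oral stop /d/, nasal /n/.
retroflex: oral stop /ɖ/, nasal /ɳ/.
palatal: oral stop /ɟ/, nasal /ɲ/.
velar: oral stop /ɡ/, nasal —.
uvular: oral stop /ɢ/, nasal /ɴ/.
The velar row has no nasal member, so the gap is the velar nasal /ŋ/.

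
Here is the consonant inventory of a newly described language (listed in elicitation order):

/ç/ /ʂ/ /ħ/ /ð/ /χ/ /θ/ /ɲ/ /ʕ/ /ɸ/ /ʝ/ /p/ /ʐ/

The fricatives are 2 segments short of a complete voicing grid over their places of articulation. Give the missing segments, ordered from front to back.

/β/, /ʁ/

bilabial: voiceless /ɸ/, voiced —.
dental: voiceless /θ/, voiced /ð/.
retroflex: voiceless /ʂ/, voiced /ʐ/.
palatal: voiceless /ç/, voiced /ʝ/.
uvular: voiceless /χ/, voiced —.
pharyngeal: voiceless /ħ/, voiced /ʕ/.
Gaps, from front to back: bilabial lacks voiced (/β/); uvular lacks voiced (/ʁ/).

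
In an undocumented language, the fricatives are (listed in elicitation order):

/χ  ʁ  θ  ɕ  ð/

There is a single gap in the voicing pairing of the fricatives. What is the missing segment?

dental: voiceless /θ/, voiced /ð/.
alveolo-palatal: voiceless /ɕ/, voiced —.
uvular: voiceless /χ/, voiced /ʁ/.
The alveolo-palatal row has no voiced member, so the gap is the voiced alveolo-palatal fricative /ʑ/.

/ʑ/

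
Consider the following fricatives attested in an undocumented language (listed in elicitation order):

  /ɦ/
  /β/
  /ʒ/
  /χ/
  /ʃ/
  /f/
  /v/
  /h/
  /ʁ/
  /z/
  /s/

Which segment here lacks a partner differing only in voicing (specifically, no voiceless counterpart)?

Labiodental: /f/ ~ /v/
Alveolar: /s/ ~ /z/
Postalveolar: /ʃ/ ~ /ʒ/
Uvular: /χ/ ~ /ʁ/
Glottal: /h/ ~ /ɦ/
Bilabial: only /β/ (voiced); no voiceless partner.
So /β/ is the unpaired segment.

/β/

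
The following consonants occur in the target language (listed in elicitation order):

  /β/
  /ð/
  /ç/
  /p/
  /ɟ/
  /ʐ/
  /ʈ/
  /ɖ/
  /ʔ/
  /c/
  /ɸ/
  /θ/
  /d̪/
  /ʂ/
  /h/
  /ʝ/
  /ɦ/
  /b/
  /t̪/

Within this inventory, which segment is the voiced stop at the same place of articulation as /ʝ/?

/ʝ/ is a voiced palatal fricative.
The voiced stop at the same place is a voiced palatal stop — in this inventory, /ɟ/.

/ɟ/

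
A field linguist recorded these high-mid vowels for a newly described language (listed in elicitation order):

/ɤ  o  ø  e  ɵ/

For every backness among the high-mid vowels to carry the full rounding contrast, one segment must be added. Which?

front: unrounded /e/, rounded /ø/.
central: unrounded —, rounded /ɵ/.
back: unrounded /ɤ/, rounded /o/.
The central row has no unrounded member, so the gap is the central unrounded vowel /ɘ/.

/ɘ/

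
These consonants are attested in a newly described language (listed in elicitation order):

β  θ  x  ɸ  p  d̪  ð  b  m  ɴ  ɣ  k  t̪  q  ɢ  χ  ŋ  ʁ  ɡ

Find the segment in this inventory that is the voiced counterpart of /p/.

/p/ is a voiceless bilabial stop.
The voiced counterpart is a voiced bilabial stop — in this inventory, /b/.

/b/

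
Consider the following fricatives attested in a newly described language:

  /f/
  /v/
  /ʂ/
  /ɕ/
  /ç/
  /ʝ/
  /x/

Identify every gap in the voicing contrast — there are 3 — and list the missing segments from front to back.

/ʐ/, /ʑ/, /ɣ/

Voiceless: /f/ (labiodental), /ʂ/ (retroflex), /ɕ/ (alveolo-palatal), /ç/ (palatal), /x/ (velar).
Voiced: /v/ (labiodental), /ʝ/ (palatal).
Gaps, from front to back: retroflex lacks voiced (/ʐ/); alveolo-palatal lacks voiced (/ʑ/); velar lacks voiced (/ɣ/).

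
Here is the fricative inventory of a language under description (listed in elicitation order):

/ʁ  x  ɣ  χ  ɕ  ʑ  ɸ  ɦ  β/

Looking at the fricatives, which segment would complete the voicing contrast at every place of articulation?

bilabial: voiceless /ɸ/, voiced /β/.
alveolo-palatal: voiceless /ɕ/, voiced /ʑ/.
velar: voiceless /x/, voiced /ɣ/.
uvular: voiceless /χ/, voiced /ʁ/.
glottal: voiceless —, voiced /ɦ/.
The glottal row has no voiceless member, so the gap is the voiceless glottal fricative /h/.

/h/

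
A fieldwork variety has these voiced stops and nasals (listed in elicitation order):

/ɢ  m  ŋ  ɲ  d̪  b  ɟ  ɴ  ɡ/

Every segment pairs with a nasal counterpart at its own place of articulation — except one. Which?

/d̪/

Bilabial: /b/ ~ /m/
Palatal: /ɟ/ ~ /ɲ/
Velar: /ɡ/ ~ /ŋ/
Uvular: /ɢ/ ~ /ɴ/
Dental: only /d̪/ (oral stop); no nasal partner.
So /d̪/ is the unpaired segment.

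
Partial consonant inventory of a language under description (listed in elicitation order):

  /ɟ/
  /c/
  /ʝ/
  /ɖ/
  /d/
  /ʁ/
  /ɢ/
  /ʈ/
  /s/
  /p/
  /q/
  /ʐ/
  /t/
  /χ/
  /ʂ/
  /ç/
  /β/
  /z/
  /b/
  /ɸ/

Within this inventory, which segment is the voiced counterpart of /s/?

/z/

/s/ is a voiceless alveolar fricative.
The voiced counterpart is a voiced alveolar fricative — in this inventory, /z/.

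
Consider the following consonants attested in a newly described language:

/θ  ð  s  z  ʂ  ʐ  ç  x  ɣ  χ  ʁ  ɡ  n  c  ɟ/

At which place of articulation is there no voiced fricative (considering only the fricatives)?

palatal

Voiceless: /θ/ (dental), /s/ (alveolar), /ʂ/ (retroflex), /ç/ (palatal), /x/ (velar), /χ/ (uvular).
Voiced: /ð/ (dental), /z/ (alveolar), /ʐ/ (retroflex), /ɣ/ (velar), /ʁ/ (uvular).
Every place of articulation has a voiced member except palatal, where /ʝ/ would be expected.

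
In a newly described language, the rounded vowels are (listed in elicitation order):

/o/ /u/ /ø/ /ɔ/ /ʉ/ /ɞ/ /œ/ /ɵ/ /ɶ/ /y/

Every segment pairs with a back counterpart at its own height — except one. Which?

High: /y/ ~ /ʉ/ ~ /u/
High-mid: /ø/ ~ /ɵ/ ~ /o/
Low-mid: /œ/ ~ /ɞ/ ~ /ɔ/
Low: only /ɶ/ (front); no back partner.
So /ɶ/ is the unpaired segment.

/ɶ/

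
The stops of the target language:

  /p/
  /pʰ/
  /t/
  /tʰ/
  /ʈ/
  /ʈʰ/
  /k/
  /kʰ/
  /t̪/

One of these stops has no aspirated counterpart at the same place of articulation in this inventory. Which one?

/t̪/

Bilabial: /p/ ~ /pʰ/
Alveolar: /t/ ~ /tʰ/
Retroflex: /ʈ/ ~ /ʈʰ/
Velar: /k/ ~ /kʰ/
Dental: only /t̪/ (plain); no aspirated partner.
So /t̪/ is the unpaired segment.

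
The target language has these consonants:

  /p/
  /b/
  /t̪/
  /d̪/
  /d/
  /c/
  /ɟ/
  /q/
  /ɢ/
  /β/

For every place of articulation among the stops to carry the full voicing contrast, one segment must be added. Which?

bilabial: voiceless /p/, voiced /b/.
dental: voiceless /t̪/, voiced /d̪/.
alveolar: voiceless —, voiced /d/.
palatal: voiceless /c/, voiced /ɟ/.
uvular: voiceless /q/, voiced /ɢ/.
The alveolar row has no voiceless member, so the gap is the voiceless alveolar stop /t/.

/t/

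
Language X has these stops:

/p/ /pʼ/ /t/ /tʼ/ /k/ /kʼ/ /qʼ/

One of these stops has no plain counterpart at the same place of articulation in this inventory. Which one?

/qʼ/

Bilabial: /p/ ~ /pʼ/
Alveolar: /t/ ~ /tʼ/
Velar: /k/ ~ /kʼ/
Uvular: only /qʼ/ (ejective); no plain partner.
So /qʼ/ is the unpaired segment.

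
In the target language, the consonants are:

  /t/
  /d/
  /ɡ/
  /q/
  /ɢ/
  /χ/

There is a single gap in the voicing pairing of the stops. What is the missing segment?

Voiceless: /t/ (alveolar), /q/ (uvular).
Voiced: /d/ (alveolar), /ɡ/ (velar), /ɢ/ (uvular).
The velar row has no voiceless member, so the gap is the voiceless velar stop /k/.

/k/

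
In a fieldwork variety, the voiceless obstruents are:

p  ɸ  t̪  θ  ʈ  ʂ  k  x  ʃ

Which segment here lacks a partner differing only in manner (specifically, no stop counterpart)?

Bilabial: /p/ ~ /ɸ/
Dental: /t̪/ ~ /θ/
Retroflex: /ʈ/ ~ /ʂ/
Velar: /k/ ~ /x/
Postalveolar: only /ʃ/ (fricative); no stop partner.
So /ʃ/ is the unpaired segment.

/ʃ/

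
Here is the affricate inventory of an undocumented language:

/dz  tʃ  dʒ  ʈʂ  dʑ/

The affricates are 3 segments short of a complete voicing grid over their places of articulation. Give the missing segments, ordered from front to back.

/ts/, /ɖʐ/, /tɕ/

alveolar: voiceless —, voiced /dz/.
postalveolar: voiceless /tʃ/, voiced /dʒ/.
retroflex: voiceless /ʈʂ/, voiced —.
alveolo-palatal: voiceless —, voiced /dʑ/.
Gaps, from front to back: alveolar lacks voiceless (/ts/); retroflex lacks voiced (/ɖʐ/); alveolo-palatal lacks voiceless (/tɕ/).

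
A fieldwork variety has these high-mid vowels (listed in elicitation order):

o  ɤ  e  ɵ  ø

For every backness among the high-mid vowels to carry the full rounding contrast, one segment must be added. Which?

front: unrounded /e/, rounded /ø/.
central: unrounded —, rounded /ɵ/.
back: unrounded /ɤ/, rounded /o/.
The central row has no unrounded member, so the gap is the central unrounded vowel /ɘ/.

/ɘ/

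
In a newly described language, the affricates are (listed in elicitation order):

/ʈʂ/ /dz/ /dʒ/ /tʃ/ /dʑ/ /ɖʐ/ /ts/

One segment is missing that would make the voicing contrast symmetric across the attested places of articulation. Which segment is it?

/tɕ/

alveolar: voiceless /ts/, voiced /dz/.
postalveolar: voiceless /tʃ/, voiced /dʒ/.
retroflex: voiceless /ʈʂ/, voiced /ɖʐ/.
alveolo-palatal: voiceless —, voiced /dʑ/.
The alveolo-palatal row has no voiceless member, so the gap is the voiceless alveolo-palatal affricate /tɕ/.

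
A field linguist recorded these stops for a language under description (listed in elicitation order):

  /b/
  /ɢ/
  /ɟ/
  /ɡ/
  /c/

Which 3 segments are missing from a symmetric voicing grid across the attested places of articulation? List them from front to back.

/p/, /k/, /q/

Voiceless: /c/ (palatal).
Voiced: /b/ (bilabial), /ɟ/ (palatal), /ɡ/ (velar), /ɢ/ (uvular).
Gaps, from front to back: bilabial lacks voiceless (/p/); velar lacks voiceless (/k/); uvular lacks voiceless (/q/).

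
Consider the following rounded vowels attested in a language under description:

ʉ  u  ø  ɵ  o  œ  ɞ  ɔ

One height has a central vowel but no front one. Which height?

high: front —, central /ʉ/, back /u/.
high-mid: front /ø/, central /ɵ/, back /o/.
low-mid: front /œ/, central /ɞ/, back /ɔ/.
Every height has a front member except high, where /y/ would be expected.

high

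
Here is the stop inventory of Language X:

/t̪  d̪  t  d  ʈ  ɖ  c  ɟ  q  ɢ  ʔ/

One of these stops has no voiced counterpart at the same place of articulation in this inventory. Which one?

Dental: /t̪/ ~ /d̪/
Alveolar: /t/ ~ /d/
Retroflex: /ʈ/ ~ /ɖ/
Palatal: /c/ ~ /ɟ/
Uvular: /q/ ~ /ɢ/
Glottal: only /ʔ/ (voiceless); no voiced partner.
So /ʔ/ is the unpaired segment.

/ʔ/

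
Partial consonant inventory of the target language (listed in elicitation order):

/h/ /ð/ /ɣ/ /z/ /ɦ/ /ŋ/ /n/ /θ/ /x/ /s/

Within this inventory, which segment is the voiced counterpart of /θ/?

/θ/ is a voiceless dental fricative.
The voiced counterpart is a voiced dental fricative — in this inventory, /ð/.

/ð/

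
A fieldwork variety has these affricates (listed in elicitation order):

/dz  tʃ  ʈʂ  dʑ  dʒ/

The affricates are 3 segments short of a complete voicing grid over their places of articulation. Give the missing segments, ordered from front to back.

/ts/, /ɖʐ/, /tɕ/

Voiceless: /tʃ/ (postalveolar), /ʈʂ/ (retroflex).
Voiced: /dz/ (alveolar), /dʒ/ (postalveolar), /dʑ/ (alveolo-palatal).
Gaps, from front to back: alveolar lacks voiceless (/ts/); retroflex lacks voiced (/ɖʐ/); alveolo-palatal lacks voiceless (/tɕ/).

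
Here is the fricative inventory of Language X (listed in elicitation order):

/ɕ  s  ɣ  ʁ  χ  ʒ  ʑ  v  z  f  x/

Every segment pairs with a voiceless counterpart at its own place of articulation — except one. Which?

/ʒ/

Labiodental: /f/ ~ /v/
Alveolar: /s/ ~ /z/
Alveolo-palatal: /ɕ/ ~ /ʑ/
Velar: /x/ ~ /ɣ/
Uvular: /χ/ ~ /ʁ/
Postalveolar: only /ʒ/ (voiced); no voiceless partner.
So /ʒ/ is the unpaired segment.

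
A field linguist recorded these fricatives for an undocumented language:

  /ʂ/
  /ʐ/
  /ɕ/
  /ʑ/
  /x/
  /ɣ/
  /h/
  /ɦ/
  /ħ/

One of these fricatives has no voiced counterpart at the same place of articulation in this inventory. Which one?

Retroflex: /ʂ/ ~ /ʐ/
Alveolo-palatal: /ɕ/ ~ /ʑ/
Velar: /x/ ~ /ɣ/
Glottal: /h/ ~ /ɦ/
Pharyngeal: only /ħ/ (voiceless); no voiced partner.
So /ħ/ is the unpaired segment.

/ħ/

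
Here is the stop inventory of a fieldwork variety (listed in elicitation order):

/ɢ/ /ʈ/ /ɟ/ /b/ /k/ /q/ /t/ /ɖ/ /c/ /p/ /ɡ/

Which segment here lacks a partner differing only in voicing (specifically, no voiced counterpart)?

/t/

Bilabial: /p/ ~ /b/
Retroflex: /ʈ/ ~ /ɖ/
Palatal: /c/ ~ /ɟ/
Velar: /k/ ~ /ɡ/
Uvular: /q/ ~ /ɢ/
Alveolar: only /t/ (voiceless); no voiced partner.
So /t/ is the unpaired segment.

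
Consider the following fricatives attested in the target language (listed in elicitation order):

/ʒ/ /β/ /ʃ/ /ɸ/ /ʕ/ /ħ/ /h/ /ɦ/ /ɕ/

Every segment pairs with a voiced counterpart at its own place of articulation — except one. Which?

/ɕ/

Bilabial: /ɸ/ ~ /β/
Postalveolar: /ʃ/ ~ /ʒ/
Pharyngeal: /ħ/ ~ /ʕ/
Glottal: /h/ ~ /ɦ/
Alveolo-palatal: only /ɕ/ (voiceless); no voiced partner.
So /ɕ/ is the unpaired segment.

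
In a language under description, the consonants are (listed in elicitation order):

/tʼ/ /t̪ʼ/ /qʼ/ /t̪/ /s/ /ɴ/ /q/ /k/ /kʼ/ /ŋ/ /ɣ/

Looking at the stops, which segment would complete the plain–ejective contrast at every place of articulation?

/t/

Plain: /t̪/ (dental), /k/ (velar), /q/ (uvular).
Ejective: /t̪ʼ/ (dental), /tʼ/ (alveolar), /kʼ/ (velar), /qʼ/ (uvular).
The alveolar row has no plain member, so the gap is the plain alveolar stop /t/.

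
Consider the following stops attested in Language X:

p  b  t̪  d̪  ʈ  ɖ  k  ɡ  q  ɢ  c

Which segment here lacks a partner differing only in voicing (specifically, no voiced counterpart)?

/c/

Bilabial: /p/ ~ /b/
Dental: /t̪/ ~ /d̪/
Retroflex: /ʈ/ ~ /ɖ/
Velar: /k/ ~ /ɡ/
Uvular: /q/ ~ /ɢ/
Palatal: only /c/ (voiceless); no voiced partner.
So /c/ is the unpaired segment.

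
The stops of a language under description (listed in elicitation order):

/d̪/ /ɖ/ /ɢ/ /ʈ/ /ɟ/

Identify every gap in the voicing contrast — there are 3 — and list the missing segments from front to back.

/t̪/, /c/, /q/

dental: voiceless —, voiced /d̪/.
retroflex: voiceless /ʈ/, voiced /ɖ/.
palatal: voiceless —, voiced /ɟ/.
uvular: voiceless —, voiced /ɢ/.
Gaps, from front to back: dental lacks voiceless (/t̪/); palatal lacks voiceless (/c/); uvular lacks voiceless (/q/).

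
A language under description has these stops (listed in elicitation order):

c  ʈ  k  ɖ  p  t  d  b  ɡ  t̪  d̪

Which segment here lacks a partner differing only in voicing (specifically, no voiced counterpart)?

Bilabial: /p/ ~ /b/
Dental: /t̪/ ~ /d̪/
Alveolar: /t/ ~ /d/
Retroflex: /ʈ/ ~ /ɖ/
Velar: /k/ ~ /ɡ/
Palatal: only /c/ (voiceless); no voiced partner.
So /c/ is the unpaired segment.

/c/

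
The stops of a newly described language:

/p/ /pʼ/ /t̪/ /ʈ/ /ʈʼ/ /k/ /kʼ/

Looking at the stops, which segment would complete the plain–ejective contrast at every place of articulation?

Plain: /p/ (bilabial), /t̪/ (dental), /ʈ/ (retroflex), /k/ (velar).
Ejective: /pʼ/ (bilabial), /ʈʼ/ (retroflex), /kʼ/ (velar).
The dental row has no ejective member, so the gap is the ejective dental stop /t̪ʼ/.

/t̪ʼ/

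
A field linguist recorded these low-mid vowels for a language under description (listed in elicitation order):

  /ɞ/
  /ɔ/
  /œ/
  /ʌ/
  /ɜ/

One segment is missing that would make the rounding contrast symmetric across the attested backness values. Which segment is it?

front: unrounded —, rounded /œ/.
central: unrounded /ɜ/, rounded /ɞ/.
back: unrounded /ʌ/, rounded /ɔ/.
The front row has no unrounded member, so the gap is the front unrounded vowel /ɛ/.

/ɛ/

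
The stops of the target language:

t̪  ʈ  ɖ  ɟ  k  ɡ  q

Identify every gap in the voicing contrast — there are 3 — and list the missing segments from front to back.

place of articulation  voiceless  voiced  
dental            t̪        —       
retroflex         ʈ         ɖ       
palatal           —         ɟ       
velar             k         ɡ       
uvular            q         —       
Gaps, from front to back: dental lacks voiced (/d̪/); palatal lacks voiceless (/c/); uvular lacks voiced (/ɢ/).

/d̪/, /c/, /ɢ/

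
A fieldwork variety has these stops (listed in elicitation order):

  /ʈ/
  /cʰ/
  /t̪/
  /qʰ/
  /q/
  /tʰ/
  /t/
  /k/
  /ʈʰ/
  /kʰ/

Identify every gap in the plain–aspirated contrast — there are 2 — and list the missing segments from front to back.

Plain: /t̪/ (dental), /t/ (alveolar), /ʈ/ (retroflex), /k/ (velar), /q/ (uvular).
Aspirated: /tʰ/ (alveolar), /ʈʰ/ (retroflex), /cʰ/ (palatal), /kʰ/ (velar), /qʰ/ (uvular).
Gaps, from front to back: dental lacks aspirated (/t̪ʰ/); palatal lacks plain (/c/).

/t̪ʰ/, /c/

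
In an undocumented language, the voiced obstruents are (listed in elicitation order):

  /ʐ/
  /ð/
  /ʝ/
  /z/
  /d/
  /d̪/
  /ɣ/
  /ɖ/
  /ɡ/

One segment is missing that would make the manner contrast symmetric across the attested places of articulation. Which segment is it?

dental: stop /d̪/, fricative /ð/.
alveolar: stop /d/, fricative /z/.
retroflex: stop /ɖ/, fricative /ʐ/.
palatal: stop —, fricative /ʝ/.
velar: stop /ɡ/, fricative /ɣ/.
The palatal row has no stop member, so the gap is the palatal stop /ɟ/.

/ɟ/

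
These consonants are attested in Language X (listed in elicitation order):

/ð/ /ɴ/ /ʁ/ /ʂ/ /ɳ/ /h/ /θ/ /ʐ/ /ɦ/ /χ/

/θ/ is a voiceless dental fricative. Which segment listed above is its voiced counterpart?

/ð/

The voiced counterpart is a voiced dental fricative — in this inventory, /ð/.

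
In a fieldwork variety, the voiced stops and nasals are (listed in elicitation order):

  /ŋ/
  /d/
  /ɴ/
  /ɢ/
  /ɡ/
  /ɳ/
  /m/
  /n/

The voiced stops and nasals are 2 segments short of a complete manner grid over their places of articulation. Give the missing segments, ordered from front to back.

place of articulation  oral stop  nasal   
bilabial          —         m       
alveolar          d         n       
retroflex         —         ɳ       
velar             ɡ         ŋ       
uvular            ɢ         ɴ       
Gaps, from front to back: bilabial lacks oral stop (/b/); retroflex lacks oral stop (/ɖ/).

/b/, /ɖ/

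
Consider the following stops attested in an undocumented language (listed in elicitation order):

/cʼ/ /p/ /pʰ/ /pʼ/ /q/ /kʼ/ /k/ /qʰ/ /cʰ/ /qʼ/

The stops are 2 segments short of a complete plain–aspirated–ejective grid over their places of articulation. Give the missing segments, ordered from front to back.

place of articulation  plain     aspirated  ejective
bilabial          p         pʰ        pʼ      
palatal           —         cʰ        cʼ      
velar             k         —         kʼ      
uvular            q         qʰ        qʼ      
Gaps, from front to back: palatal lacks plain (/c/); velar lacks aspirated (/kʰ/).

/c/, /kʰ/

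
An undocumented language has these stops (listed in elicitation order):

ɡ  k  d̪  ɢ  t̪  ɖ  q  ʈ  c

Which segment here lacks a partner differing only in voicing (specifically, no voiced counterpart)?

/c/

Dental: /t̪/ ~ /d̪/
Retroflex: /ʈ/ ~ /ɖ/
Velar: /k/ ~ /ɡ/
Uvular: /q/ ~ /ɢ/
Palatal: only /c/ (voiceless); no voiced partner.
So /c/ is the unpaired segment.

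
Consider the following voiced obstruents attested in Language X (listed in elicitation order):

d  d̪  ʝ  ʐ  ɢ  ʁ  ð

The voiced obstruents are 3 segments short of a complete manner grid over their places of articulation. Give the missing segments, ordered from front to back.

Stop: /d̪/ (dental), /d/ (alveolar), /ɢ/ (uvular).
Fricative: /ð/ (dental), /ʐ/ (retroflex), /ʝ/ (palatal), /ʁ/ (uvular).
Gaps, from front to back: alveolar lacks fricative (/z/); retroflex lacks stop (/ɖ/); palatal lacks stop (/ɟ/).

/z/, /ɖ/, /ɟ/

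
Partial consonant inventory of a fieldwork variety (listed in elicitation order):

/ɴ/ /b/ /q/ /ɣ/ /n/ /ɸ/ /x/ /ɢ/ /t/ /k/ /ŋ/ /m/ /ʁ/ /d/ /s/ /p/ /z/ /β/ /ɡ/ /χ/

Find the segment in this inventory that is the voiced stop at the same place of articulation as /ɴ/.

/ɢ/

/ɴ/ is an uvular nasal.
The voiced stop at the same place is a voiced uvular stop — in this inventory, /ɢ/.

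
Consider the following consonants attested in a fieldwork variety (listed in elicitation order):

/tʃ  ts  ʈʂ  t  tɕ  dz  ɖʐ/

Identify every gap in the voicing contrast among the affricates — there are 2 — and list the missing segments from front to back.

Voiceless: /ts/ (alveolar), /tʃ/ (postalveolar), /ʈʂ/ (retroflex), /tɕ/ (alveolo-palatal).
Voiced: /dz/ (alveolar), /ɖʐ/ (retroflex).
Gaps, from front to back: postalveolar lacks voiced (/dʒ/); alveolo-palatal lacks voiced (/dʑ/).

/dʒ/, /dʑ/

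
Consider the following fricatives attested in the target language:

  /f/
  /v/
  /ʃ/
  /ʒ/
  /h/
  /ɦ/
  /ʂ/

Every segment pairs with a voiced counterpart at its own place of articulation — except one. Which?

Labiodental: /f/ ~ /v/
Postalveolar: /ʃ/ ~ /ʒ/
Glottal: /h/ ~ /ɦ/
Retroflex: only /ʂ/ (voiceless); no voiced partner.
So /ʂ/ is the unpaired segment.

/ʂ/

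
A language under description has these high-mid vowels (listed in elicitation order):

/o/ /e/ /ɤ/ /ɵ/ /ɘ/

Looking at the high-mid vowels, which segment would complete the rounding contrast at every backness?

front: unrounded /e/, rounded —.
central: unrounded /ɘ/, rounded /ɵ/.
back: unrounded /ɤ/, rounded /o/.
The front row has no rounded member, so the gap is the front rounded vowel /ø/.

/ø/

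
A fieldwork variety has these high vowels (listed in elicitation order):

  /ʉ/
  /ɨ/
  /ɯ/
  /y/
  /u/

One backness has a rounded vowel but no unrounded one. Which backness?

front

front: unrounded —, rounded /y/.
central: unrounded /ɨ/, rounded /ʉ/.
back: unrounded /ɯ/, rounded /u/.
Every backness has an unrounded member except front, where /i/ would be expected.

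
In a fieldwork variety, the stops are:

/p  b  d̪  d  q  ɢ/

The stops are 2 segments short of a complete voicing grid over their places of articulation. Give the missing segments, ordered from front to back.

bilabial: voiceless /p/, voiced /b/.
dental: voiceless —, voiced /d̪/.
alveolar: voiceless —, voiced /d/.
uvular: voiceless /q/, voiced /ɢ/.
Gaps, from front to back: dental lacks voiceless (/t̪/); alveolar lacks voiceless (/t/).

/t̪/, /t/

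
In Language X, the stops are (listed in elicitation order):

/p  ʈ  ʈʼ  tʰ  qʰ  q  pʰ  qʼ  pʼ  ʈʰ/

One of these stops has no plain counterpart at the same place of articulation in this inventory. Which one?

/tʰ/

Bilabial: /p/ ~ /pʰ/ ~ /pʼ/
Retroflex: /ʈ/ ~ /ʈʰ/ ~ /ʈʼ/
Uvular: /q/ ~ /qʰ/ ~ /qʼ/
Alveolar: only /tʰ/ (aspirated); no plain partner.
So /tʰ/ is the unpaired segment.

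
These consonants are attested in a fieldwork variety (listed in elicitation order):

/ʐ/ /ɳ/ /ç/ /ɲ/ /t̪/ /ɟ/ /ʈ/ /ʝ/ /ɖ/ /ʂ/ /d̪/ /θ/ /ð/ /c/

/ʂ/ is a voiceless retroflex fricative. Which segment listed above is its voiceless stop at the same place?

/ʈ/

The voiceless stop at the same place is a voiceless retroflex stop — in this inventory, /ʈ/.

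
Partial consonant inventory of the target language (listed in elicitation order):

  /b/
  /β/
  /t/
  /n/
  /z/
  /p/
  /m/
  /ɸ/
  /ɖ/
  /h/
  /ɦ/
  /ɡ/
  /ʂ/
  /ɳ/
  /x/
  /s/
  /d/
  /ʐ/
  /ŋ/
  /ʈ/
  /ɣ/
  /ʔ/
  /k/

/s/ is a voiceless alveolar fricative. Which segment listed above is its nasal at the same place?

The nasal at the same place is an alveolar nasal — in this inventory, /n/.

/n/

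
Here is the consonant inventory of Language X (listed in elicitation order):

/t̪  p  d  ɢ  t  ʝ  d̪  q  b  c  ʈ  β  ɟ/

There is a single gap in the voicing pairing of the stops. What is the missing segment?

Voiceless: /p/ (bilabial), /t̪/ (dental), /t/ (alveolar), /ʈ/ (retroflex), /c/ (palatal), /q/ (uvular).
Voiced: /b/ (bilabial), /d̪/ (dental), /d/ (alveolar), /ɟ/ (palatal), /ɢ/ (uvular).
The retroflex row has no voiced member, so the gap is the voiced retroflex stop /ɖ/.

/ɖ/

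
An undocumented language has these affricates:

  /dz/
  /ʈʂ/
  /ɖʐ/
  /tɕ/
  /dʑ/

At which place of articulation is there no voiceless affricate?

Voiceless: /ʈʂ/ (retroflex), /tɕ/ (alveolo-palatal).
Voiced: /dz/ (alveolar), /ɖʐ/ (retroflex), /dʑ/ (alveolo-palatal).
Every place of articulation has a voiceless member except alveolar, where /ts/ would be expected.

alveolar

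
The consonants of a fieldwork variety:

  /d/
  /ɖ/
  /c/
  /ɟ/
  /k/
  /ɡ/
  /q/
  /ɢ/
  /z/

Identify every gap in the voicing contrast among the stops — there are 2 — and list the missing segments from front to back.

Voiceless: /c/ (palatal), /k/ (velar), /q/ (uvular).
Voiced: /d/ (alveolar), /ɖ/ (retroflex), /ɟ/ (palatal), /ɡ/ (velar), /ɢ/ (uvular).
Gaps, from front to back: alveolar lacks voiceless (/t/); retroflex lacks voiceless (/ʈ/).

/t/, /ʈ/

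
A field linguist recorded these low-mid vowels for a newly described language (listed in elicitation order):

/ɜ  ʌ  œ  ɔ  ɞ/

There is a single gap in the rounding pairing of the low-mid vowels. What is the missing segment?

/ɛ/

Unrounded: /ɜ/ (central), /ʌ/ (back).
Rounded: /œ/ (front), /ɞ/ (central), /ɔ/ (back).
The front row has no unrounded member, so the gap is the front unrounded vowel /ɛ/.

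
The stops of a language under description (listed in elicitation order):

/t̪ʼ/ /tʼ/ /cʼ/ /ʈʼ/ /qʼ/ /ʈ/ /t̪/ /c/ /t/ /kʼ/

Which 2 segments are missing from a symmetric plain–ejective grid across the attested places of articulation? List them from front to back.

Plain: /t̪/ (dental), /t/ (alveolar), /ʈ/ (retroflex), /c/ (palatal).
Ejective: /t̪ʼ/ (dental), /tʼ/ (alveolar), /ʈʼ/ (retroflex), /cʼ/ (palatal), /kʼ/ (velar), /qʼ/ (uvular).
Gaps, from front to back: velar lacks plain (/k/); uvular lacks plain (/q/).

/k/, /q/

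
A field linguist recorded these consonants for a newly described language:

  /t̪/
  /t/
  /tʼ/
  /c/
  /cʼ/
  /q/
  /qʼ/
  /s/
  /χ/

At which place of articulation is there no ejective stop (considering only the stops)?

dental

place of articulation  plain     ejective
dental            t̪        —       
alveolar          t         tʼ      
palatal           c         cʼ      
uvular            q         qʼ      
Every place of articulation has an ejective member except dental, where /t̪ʼ/ would be expected.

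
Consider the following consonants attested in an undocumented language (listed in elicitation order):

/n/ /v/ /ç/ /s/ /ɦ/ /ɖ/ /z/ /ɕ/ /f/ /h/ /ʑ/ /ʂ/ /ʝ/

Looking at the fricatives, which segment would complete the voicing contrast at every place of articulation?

/ʐ/

place of articulation  voiceless  voiced  
labiodental       f         v       
alveolar          s         z       
retroflex         ʂ         —       
alveolo-palatal   ɕ         ʑ       
palatal           ç         ʝ       
glottal           h         ɦ       
The retroflex row has no voiced member, so the gap is the voiced retroflex fricative /ʐ/.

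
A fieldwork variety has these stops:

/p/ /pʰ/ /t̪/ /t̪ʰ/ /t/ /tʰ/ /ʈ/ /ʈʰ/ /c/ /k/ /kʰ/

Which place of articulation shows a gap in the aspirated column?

place of articulation  plain     aspirated
bilabial          p         pʰ      
dental            t̪        t̪ʰ     
alveolar          t         tʰ      
retroflex         ʈ         ʈʰ      
palatal           c         —       
velar             k         kʰ      
Every place of articulation has an aspirated member except palatal, where /cʰ/ would be expected.

palatal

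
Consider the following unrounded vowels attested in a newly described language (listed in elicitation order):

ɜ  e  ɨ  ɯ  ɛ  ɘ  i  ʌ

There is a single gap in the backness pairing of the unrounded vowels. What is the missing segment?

/ɤ/

height            front     central   back    
high              i         ɨ         ɯ       
high-mid          e         ɘ         —       
low-mid           ɛ         ɜ         ʌ       
The high-mid row has no back member, so the gap is the high-mid back unrounded vowel /ɤ/.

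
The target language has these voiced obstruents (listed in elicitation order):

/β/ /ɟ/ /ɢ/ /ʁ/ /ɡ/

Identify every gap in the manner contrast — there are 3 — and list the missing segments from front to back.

/b/, /ʝ/, /ɣ/

Stop: /ɟ/ (palatal), /ɡ/ (velar), /ɢ/ (uvular).
Fricative: /β/ (bilabial), /ʁ/ (uvular).
Gaps, from front to back: bilabial lacks stop (/b/); palatal lacks fricative (/ʝ/); velar lacks fricative (/ɣ/).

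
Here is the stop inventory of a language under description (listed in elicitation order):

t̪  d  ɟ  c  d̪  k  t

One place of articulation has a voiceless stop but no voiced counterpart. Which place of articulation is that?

velar

dental: voiceless /t̪/, voiced /d̪/.
alveolar: voiceless /t/, voiced /d/.
palatal: voiceless /c/, voiced /ɟ/.
velar: voiceless /k/, voiced —.
Every place of articulation has a voiced member except velar, where /ɡ/ would be expected.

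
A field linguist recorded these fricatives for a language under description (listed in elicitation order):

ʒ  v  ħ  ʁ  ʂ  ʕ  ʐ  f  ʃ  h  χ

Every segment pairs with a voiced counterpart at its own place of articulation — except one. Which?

/h/

Labiodental: /f/ ~ /v/
Postalveolar: /ʃ/ ~ /ʒ/
Retroflex: /ʂ/ ~ /ʐ/
Uvular: /χ/ ~ /ʁ/
Pharyngeal: /ħ/ ~ /ʕ/
Glottal: only /h/ (voiceless); no voiced partner.
So /h/ is the unpaired segment.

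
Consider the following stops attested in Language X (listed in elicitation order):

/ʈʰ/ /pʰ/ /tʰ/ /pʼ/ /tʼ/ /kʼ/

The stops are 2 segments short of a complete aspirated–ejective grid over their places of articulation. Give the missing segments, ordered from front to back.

Aspirated: /pʰ/ (bilabial), /tʰ/ (alveolar), /ʈʰ/ (retroflex).
Ejective: /pʼ/ (bilabial), /tʼ/ (alveolar), /kʼ/ (velar).
Gaps, from front to back: retroflex lacks ejective (/ʈʼ/); velar lacks aspirated (/kʰ/).

/ʈʼ/, /kʰ/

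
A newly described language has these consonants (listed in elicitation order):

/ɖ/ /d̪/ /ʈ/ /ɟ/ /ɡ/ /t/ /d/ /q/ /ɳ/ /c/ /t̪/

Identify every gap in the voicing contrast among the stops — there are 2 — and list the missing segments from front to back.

/k/, /ɢ/

Voiceless: /t̪/ (dental), /t/ (alveolar), /ʈ/ (retroflex), /c/ (palatal), /q/ (uvular).
Voiced: /d̪/ (dental), /d/ (alveolar), /ɖ/ (retroflex), /ɟ/ (palatal), /ɡ/ (velar).
Gaps, from front to back: velar lacks voiceless (/k/); uvular lacks voiced (/ɢ/).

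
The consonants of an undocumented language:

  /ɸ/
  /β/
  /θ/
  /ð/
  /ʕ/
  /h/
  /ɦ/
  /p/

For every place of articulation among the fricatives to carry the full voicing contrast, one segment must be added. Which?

bilabial: voiceless /ɸ/, voiced /β/.
dental: voiceless /θ/, voiced /ð/.
pharyngeal: voiceless —, voiced /ʕ/.
glottal: voiceless /h/, voiced /ɦ/.
The pharyngeal row has no voiceless member, so the gap is the voiceless pharyngeal fricative /ħ/.

/ħ/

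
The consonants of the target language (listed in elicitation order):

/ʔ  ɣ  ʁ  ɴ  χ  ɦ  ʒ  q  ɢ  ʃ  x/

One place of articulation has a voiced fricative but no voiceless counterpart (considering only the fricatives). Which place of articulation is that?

Voiceless: /ʃ/ (postalveolar), /x/ (velar), /χ/ (uvular).
Voiced: /ʒ/ (postalveolar), /ɣ/ (velar), /ʁ/ (uvular), /ɦ/ (glottal).
Every place of articulation has a voiceless member except glottal, where /h/ would be expected.

glottal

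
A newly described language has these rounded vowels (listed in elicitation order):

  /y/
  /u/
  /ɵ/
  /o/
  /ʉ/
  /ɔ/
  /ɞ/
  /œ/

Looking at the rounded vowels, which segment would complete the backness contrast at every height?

Front: /y/ (high), /œ/ (low-mid).
Central: /ʉ/ (high), /ɵ/ (high-mid), /ɞ/ (low-mid).
Back: /u/ (high), /o/ (high-mid), /ɔ/ (low-mid).
The high-mid row has no front member, so the gap is the high-mid front rounded vowel /ø/.

/ø/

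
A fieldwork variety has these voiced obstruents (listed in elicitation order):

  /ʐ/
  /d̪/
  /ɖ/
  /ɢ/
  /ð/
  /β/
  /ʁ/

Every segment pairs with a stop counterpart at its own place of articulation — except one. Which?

Dental: /d̪/ ~ /ð/
Retroflex: /ɖ/ ~ /ʐ/
Uvular: /ɢ/ ~ /ʁ/
Bilabial: only /β/ (fricative); no stop partner.
So /β/ is the unpaired segment.

/β/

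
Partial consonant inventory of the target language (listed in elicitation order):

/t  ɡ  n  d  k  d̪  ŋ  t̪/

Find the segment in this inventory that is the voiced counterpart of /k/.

/k/ is a voiceless velar stop.
The voiced counterpart is a voiced velar stop — in this inventory, /ɡ/.

/ɡ/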